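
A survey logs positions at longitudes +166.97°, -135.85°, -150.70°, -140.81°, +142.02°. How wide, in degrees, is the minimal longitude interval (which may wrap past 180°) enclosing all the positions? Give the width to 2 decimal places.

82.13°

Sort the longitudes: -150.70°, -140.81°, -135.85°, +142.02°, +166.97°.
Eastward gaps between consecutive values (wrapping around): 9.89°, 4.96°, 277.87°, 24.95°, 42.33°.
Largest gap = 277.87° ⇒ minimal covering band is its complement: 360° − 277.87° = 82.13°.
Band runs from +142.02° eastward to -135.85°, crossing the antimeridian.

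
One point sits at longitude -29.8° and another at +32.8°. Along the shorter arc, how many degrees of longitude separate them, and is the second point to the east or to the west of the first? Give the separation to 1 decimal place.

62.6° east

Raw difference: 32.8 − -29.8 = 62.6°.
Normalise into (−180°, 180°]: 62.6° stays 62.6°.
Positive ⇒ the second point lies to the east; separation 62.6°.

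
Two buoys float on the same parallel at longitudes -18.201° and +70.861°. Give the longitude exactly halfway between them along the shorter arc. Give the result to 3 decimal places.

+26.330°

Signed shortest Δλ from -18.201° to +70.861° is +89.062°.
Midpoint longitude = -18.201° + (+89.062°)/2 = -18.201° + 44.531° = +26.330°.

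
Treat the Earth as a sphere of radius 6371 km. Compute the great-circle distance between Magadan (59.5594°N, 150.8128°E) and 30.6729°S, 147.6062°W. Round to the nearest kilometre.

Δλ = -147.6062 − 150.8128 = -298.4190°; wrapped into (−180°, 180°]: 61.5810°.
Δφ = -30.6729 − 59.5594 = -90.2323°.
a = sin²(Δφ/2) + cos φ₁ · cos φ₂ · sin²(Δλ/2) = 0.616215.
c = 2·atan2(√a, √(1−a)) = 1.80537 rad → d = 6371·c ≈ 11502.03 km.

11502 km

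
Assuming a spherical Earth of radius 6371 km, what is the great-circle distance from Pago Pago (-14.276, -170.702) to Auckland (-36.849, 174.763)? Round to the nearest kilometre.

Δλ = 174.763 − -170.702 = 345.465°; wrapped into (−180°, 180°]: -14.535°.
Δφ = -36.849 − -14.276 = -22.573°.
a = sin²(Δφ/2) + cos φ₁ · cos φ₂ · sin²(Δλ/2) = 0.050715.
c = 2·atan2(√a, √(1−a)) = 0.45429 rad → d = 6371·c ≈ 2894.31 km.

2894 km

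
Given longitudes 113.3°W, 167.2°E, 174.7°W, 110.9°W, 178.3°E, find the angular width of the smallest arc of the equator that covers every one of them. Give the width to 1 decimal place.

Sort the longitudes: -174.7°, -113.3°, -110.9°, +167.2°, +178.3°.
Eastward gaps between consecutive values (wrapping around): 61.4°, 2.4°, 278.1°, 11.1°, 7.0°.
Largest gap = 278.1° ⇒ minimal covering band is its complement: 360° − 278.1° = 81.9°.
Band runs from +167.2° eastward to -110.9°, crossing the antimeridian.

81.9°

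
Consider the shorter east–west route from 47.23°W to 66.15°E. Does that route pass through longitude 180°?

Signed shortest Δλ = ((66.15 − -47.23 + 180) mod 360) − 180 = 113.38°.
Going east by 113.38° from -47.23° reaches +66.15° without touching 180°.

No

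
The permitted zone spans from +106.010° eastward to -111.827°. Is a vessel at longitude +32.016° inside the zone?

No

Band width going east from +106.010° to -111.827°: ((-111.827 − 106.010) mod 360) = 142.163°.
Offset of +32.016° east of the west edge: ((32.016 − 106.010) mod 360) = 286.006°.
286.006° > 142.163° ⇒ outside.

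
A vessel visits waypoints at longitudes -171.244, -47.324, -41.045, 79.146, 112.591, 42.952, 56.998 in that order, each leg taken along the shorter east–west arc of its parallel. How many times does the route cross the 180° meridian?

Leg 1: -171.244° → -47.324°, shortest Δλ = 123.92° (east) — does not cross 180°.
Leg 2: -47.324° → -41.045°, shortest Δλ = 6.279° (east) — does not cross 180°.
Leg 3: -41.045° → +79.146°, shortest Δλ = 120.191° (east) — does not cross 180°.
Leg 4: +79.146° → +112.591°, shortest Δλ = 33.445° (east) — does not cross 180°.
Leg 5: +112.591° → +42.952°, shortest Δλ = -69.639° (west) — does not cross 180°.
Leg 6: +42.952° → +56.998°, shortest Δλ = 14.046° (east) — does not cross 180°.
Total crossings: 0.

0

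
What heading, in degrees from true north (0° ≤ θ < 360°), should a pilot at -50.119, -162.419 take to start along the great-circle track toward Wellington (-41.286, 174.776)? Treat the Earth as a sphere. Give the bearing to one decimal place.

290.4°

Δλ = 174.776 − -162.419 = 337.195°; wrapped into (−180°, 180°]: -22.805°.
θ = atan2( sin Δλ · cos φ₂ , cos φ₁ · sin φ₂ − sin φ₁ · cos φ₂ · cos Δλ )
  = atan2(-0.29125, 0.10848) = -69.571° → normalised to [0°, 360°): 290.429°.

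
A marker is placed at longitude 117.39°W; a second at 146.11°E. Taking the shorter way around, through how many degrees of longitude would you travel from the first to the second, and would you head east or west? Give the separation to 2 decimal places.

Raw difference: 146.11 − -117.39 = 263.5°.
Normalise into (−180°, 180°]: 263.5° − 360° = -96.5°.
Negative ⇒ the second point lies to the west; separation 96.50°.

96.50° west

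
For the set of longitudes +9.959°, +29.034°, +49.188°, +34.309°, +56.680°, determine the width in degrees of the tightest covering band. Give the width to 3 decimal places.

Sort the longitudes: +9.959°, +29.034°, +34.309°, +49.188°, +56.680°.
Eastward gaps between consecutive values (wrapping around): 19.075°, 5.275°, 14.879°, 7.492°, 313.279°.
Largest gap = 313.279° ⇒ minimal covering band is its complement: 360° − 313.279° = 46.721°.
Band runs from +9.959° eastward to +56.680°.

46.721°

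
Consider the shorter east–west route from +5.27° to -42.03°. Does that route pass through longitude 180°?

No

Signed shortest Δλ = ((-42.03 − 5.27 + 180) mod 360) − 180 = -47.3°.
Going west by 47.3° from +5.27° reaches -42.03° without touching 180°.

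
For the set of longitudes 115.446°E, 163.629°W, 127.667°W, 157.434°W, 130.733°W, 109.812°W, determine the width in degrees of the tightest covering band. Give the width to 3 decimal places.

134.742°

Sort the longitudes: -163.629°, -157.434°, -130.733°, -127.667°, -109.812°, +115.446°.
Eastward gaps between consecutive values (wrapping around): 6.195°, 26.701°, 3.066°, 17.855°, 225.258°, 80.925°.
Largest gap = 225.258° ⇒ minimal covering band is its complement: 360° − 225.258° = 134.742°.
Band runs from +115.446° eastward to -109.812°, crossing the antimeridian.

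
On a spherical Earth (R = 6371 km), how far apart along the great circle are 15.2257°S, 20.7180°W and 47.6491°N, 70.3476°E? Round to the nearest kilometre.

Δλ = 70.3476 − -20.7180 = 91.0656°.
Δφ = 47.6491 − -15.2257 = 62.8748°.
a = sin²(Δφ/2) + cos φ₁ · cos φ₂ · sin²(Δλ/2) = 0.603087.
c = 2·atan2(√a, √(1−a)) = 1.77846 rad → d = 6371·c ≈ 11330.57 km.

11331 km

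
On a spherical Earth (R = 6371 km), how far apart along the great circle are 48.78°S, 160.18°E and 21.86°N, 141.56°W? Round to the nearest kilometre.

Δλ = -141.56 − 160.18 = -301.74°; wrapped into (−180°, 180°]: 58.26°.
Δφ = 21.86 − -48.78 = 70.64°.
a = sin²(Δφ/2) + cos φ₁ · cos φ₂ · sin²(Δλ/2) = 0.479171.
c = 2·atan2(√a, √(1−a)) = 1.52913 rad → d = 6371·c ≈ 9742.06 km.

9742 km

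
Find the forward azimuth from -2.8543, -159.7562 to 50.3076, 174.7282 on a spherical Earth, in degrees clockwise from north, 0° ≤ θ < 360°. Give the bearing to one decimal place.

Δλ = 174.7282 − -159.7562 = 334.4844°; wrapped into (−180°, 180°]: -25.5156°.
θ = atan2( sin Δλ · cos φ₂ , cos φ₁ · sin φ₂ − sin φ₁ · cos φ₂ · cos Δλ )
  = atan2(-0.27511, 0.79723) = -19.039° → normalised to [0°, 360°): 340.961°.

341.0°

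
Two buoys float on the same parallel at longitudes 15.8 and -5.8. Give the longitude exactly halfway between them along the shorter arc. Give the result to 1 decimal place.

Signed shortest Δλ from +15.8° to -5.8° is -21.6°.
Midpoint longitude = +15.8° + (-21.6°)/2 = +15.8° − 10.8° = +5.0°.

+5.0°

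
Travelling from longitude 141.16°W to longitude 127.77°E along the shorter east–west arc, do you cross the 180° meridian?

Yes

Naïve |127.77 − -141.16| = 268.93° > 180°, so the shorter arc goes the other way round — across 180°.
Signed shortest Δλ = ((127.77 − -141.16 + 180) mod 360) − 180 = -91.07°.
Going west by 91.07° from -141.16° passes through 180° before reaching +127.77°.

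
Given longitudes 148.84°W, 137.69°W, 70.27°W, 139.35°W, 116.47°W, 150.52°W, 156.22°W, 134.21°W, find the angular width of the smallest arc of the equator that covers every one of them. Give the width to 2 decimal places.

85.95°

Sort the longitudes: -156.22°, -150.52°, -148.84°, -139.35°, -137.69°, -134.21°, -116.47°, -70.27°.
Eastward gaps between consecutive values (wrapping around): 5.70°, 1.68°, 9.49°, 1.66°, 3.48°, 17.74°, 46.20°, 274.05°.
Largest gap = 274.05° ⇒ minimal covering band is its complement: 360° − 274.05° = 85.95°.
Band runs from -156.22° eastward to -70.27°.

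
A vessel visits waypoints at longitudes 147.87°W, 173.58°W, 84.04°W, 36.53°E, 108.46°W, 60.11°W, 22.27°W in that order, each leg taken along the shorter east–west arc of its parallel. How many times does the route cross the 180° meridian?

0

Leg 1: -147.87° → -173.58°, shortest Δλ = -25.71° (west) — does not cross 180°.
Leg 2: -173.58° → -84.04°, shortest Δλ = 89.54° (east) — does not cross 180°.
Leg 3: -84.04° → +36.53°, shortest Δλ = 120.57° (east) — does not cross 180°.
Leg 4: +36.53° → -108.46°, shortest Δλ = -144.99° (west) — does not cross 180°.
Leg 5: -108.46° → -60.11°, shortest Δλ = 48.35° (east) — does not cross 180°.
Leg 6: -60.11° → -22.27°, shortest Δλ = 37.84° (east) — does not cross 180°.
Total crossings: 0.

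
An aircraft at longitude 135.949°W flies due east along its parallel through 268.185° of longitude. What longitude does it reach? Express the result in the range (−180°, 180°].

132.236°E

Start at -135.949°; shift +268.185° → +132.236°.
+132.236° already lies in (−180°, 180°].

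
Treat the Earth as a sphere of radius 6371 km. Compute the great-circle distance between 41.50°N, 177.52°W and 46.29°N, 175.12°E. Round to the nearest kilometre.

Δλ = 175.12 − -177.52 = 352.64°; wrapped into (−180°, 180°]: -7.36°.
Δφ = 46.29 − 41.50 = 4.79°.
a = sin²(Δφ/2) + cos φ₁ · cos φ₂ · sin²(Δλ/2) = 0.003878.
c = 2·atan2(√a, √(1−a)) = 0.12463 rad → d = 6371·c ≈ 794.03 km.

794 km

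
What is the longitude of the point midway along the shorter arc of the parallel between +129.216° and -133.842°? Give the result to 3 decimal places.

+177.687°

Signed shortest Δλ from +129.216° to -133.842° is +96.942°.
Midpoint longitude = +129.216° + (+96.942°)/2 = +129.216° + 48.471° = +177.687°.
(The naïve average (+129.216 + -133.842)/2 = -2.313° is on the wrong side of the globe.)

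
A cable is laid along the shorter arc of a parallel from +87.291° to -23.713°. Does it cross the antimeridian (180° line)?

Signed shortest Δλ = ((-23.713 − 87.291 + 180) mod 360) − 180 = -111.004°.
Going west by 111.004° from +87.291° reaches -23.713° without touching 180°.

No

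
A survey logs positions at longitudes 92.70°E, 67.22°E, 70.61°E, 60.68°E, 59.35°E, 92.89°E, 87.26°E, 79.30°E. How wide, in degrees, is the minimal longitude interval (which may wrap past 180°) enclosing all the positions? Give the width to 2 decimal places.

33.54°

Sort the longitudes: +59.35°, +60.68°, +67.22°, +70.61°, +79.30°, +87.26°, +92.70°, +92.89°.
Eastward gaps between consecutive values (wrapping around): 1.33°, 6.54°, 3.39°, 8.69°, 7.96°, 5.44°, 0.19°, 326.46°.
Largest gap = 326.46° ⇒ minimal covering band is its complement: 360° − 326.46° = 33.54°.
Band runs from +59.35° eastward to +92.89°.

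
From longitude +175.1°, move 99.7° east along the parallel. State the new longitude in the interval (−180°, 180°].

Start at +175.1°; shift +99.7° → +274.8°.
+274.8° lies outside (−180°, 180°]; subtract 360° → -85.2°.

-85.2°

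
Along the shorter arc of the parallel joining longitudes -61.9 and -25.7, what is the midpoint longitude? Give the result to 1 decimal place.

Signed shortest Δλ from -61.9° to -25.7° is +36.2°.
Midpoint longitude = -61.9° + (+36.2°)/2 = -61.9° + 18.1° = -43.8°.

-43.8°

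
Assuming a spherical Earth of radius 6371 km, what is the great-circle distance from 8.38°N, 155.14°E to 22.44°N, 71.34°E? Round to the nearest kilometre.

Δλ = 71.34 − 155.14 = -83.80°.
Δφ = 22.44 − 8.38 = 14.06°.
a = sin²(Δφ/2) + cos φ₁ · cos φ₂ · sin²(Δλ/2) = 0.422807.
c = 2·atan2(√a, √(1−a)) = 1.41579 rad → d = 6371·c ≈ 9020.00 km.

9020 km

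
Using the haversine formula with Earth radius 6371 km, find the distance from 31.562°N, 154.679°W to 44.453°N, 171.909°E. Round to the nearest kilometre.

3229 km

Δλ = 171.909 − -154.679 = 326.588°; wrapped into (−180°, 180°]: -33.412°.
Δφ = 44.453 − 31.562 = 12.891°.
a = sin²(Δφ/2) + cos φ₁ · cos φ₂ · sin²(Δλ/2) = 0.062862.
c = 2·atan2(√a, √(1−a)) = 0.50686 rad → d = 6371·c ≈ 3229.18 km.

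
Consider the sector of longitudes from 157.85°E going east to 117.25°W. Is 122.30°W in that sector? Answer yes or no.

Yes

Band width going east from +157.85° to -117.25°: ((-117.25 − 157.85) mod 360) = 84.90°.
Offset of -122.30° east of the west edge: ((-122.30 − 157.85) mod 360) = 79.85°.
79.85° ≤ 84.90° ⇒ inside.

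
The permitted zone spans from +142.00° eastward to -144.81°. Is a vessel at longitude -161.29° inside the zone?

Yes

Band width going east from +142.00° to -144.81°: ((-144.81 − 142.00) mod 360) = 73.19°.
Offset of -161.29° east of the west edge: ((-161.29 − 142.00) mod 360) = 56.71°.
56.71° ≤ 73.19° ⇒ inside.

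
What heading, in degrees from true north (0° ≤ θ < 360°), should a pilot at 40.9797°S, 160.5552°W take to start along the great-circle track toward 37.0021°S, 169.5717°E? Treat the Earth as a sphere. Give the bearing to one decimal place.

270.0°

Δλ = 169.5717 − -160.5552 = 330.1269°; wrapped into (−180°, 180°]: -29.8731°.
θ = atan2( sin Δλ · cos φ₂ , cos φ₁ · sin φ₂ − sin φ₁ · cos φ₂ · cos Δλ )
  = atan2(-0.39777, -0.00022) = -90.032° → normalised to [0°, 360°): 269.968°.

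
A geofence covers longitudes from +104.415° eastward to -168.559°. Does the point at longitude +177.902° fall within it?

Yes

Band width going east from +104.415° to -168.559°: ((-168.559 − 104.415) mod 360) = 87.026°.
Offset of +177.902° east of the west edge: ((177.902 − 104.415) mod 360) = 73.487°.
73.487° ≤ 87.026° ⇒ inside.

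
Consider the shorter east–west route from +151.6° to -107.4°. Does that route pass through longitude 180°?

Naïve |-107.4 − 151.6| = 259.0° > 180°, so the shorter arc goes the other way round — across 180°.
Signed shortest Δλ = ((-107.4 − 151.6 + 180) mod 360) − 180 = 101.0°.
Going east by 101.0° from +151.6° passes through 180° before reaching -107.4°.

Yes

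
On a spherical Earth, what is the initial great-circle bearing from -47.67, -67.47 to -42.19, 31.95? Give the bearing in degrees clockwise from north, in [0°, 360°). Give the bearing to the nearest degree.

Δλ = 31.95 − -67.47 = 99.42°.
θ = atan2( sin Δλ · cos φ₂ , cos φ₁ · sin φ₂ − sin φ₁ · cos φ₂ · cos Δλ )
  = atan2(0.73093, -0.54190) = 126.553° → normalised to [0°, 360°): 126.553°.

127°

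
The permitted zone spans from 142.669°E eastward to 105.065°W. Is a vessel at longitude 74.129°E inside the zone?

No

Band width going east from +142.669° to -105.065°: ((-105.065 − 142.669) mod 360) = 112.266°.
Offset of +74.129° east of the west edge: ((74.129 − 142.669) mod 360) = 291.460°.
291.460° > 112.266° ⇒ outside.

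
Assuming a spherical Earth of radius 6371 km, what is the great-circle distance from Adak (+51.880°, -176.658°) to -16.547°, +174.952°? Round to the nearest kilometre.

7652 km

Δλ = 174.952 − -176.658 = 351.610°; wrapped into (−180°, 180°]: -8.390°.
Δφ = -16.547 − 51.880 = -68.427°.
a = sin²(Δφ/2) + cos φ₁ · cos φ₂ · sin²(Δλ/2) = 0.319323.
c = 2·atan2(√a, √(1−a)) = 1.20108 rad → d = 6371·c ≈ 7652.06 km.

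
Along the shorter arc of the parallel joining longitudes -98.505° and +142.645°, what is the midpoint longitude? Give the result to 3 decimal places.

-157.930°

Signed shortest Δλ from -98.505° to +142.645° is -118.850°.
Midpoint longitude = -98.505° + (-118.850°)/2 = -98.505° − 59.425° = -157.930°.
(The naïve average (-98.505 + +142.645)/2 = 22.07° is on the wrong side of the globe.)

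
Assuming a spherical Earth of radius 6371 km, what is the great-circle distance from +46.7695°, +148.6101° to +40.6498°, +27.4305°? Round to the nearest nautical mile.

Δλ = 27.4305 − 148.6101 = -121.1796°.
Δφ = 40.6498 − 46.7695 = -6.1197°.
a = sin²(Δφ/2) + cos φ₁ · cos φ₂ · sin²(Δλ/2) = 0.397202.
c = 2·atan2(√a, √(1−a)) = 1.36372 rad → d = 6371·c ≈ 8688.28 km ≈ 4691.30 nmi.

4691 nmi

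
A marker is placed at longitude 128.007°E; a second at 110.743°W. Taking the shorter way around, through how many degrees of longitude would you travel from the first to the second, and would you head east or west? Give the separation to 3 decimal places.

121.250° east

Raw difference: -110.743 − 128.007 = -238.75°.
Normalise into (−180°, 180°]: -238.75° + 360° = 121.25°.
Positive ⇒ the second point lies to the east; separation 121.250°.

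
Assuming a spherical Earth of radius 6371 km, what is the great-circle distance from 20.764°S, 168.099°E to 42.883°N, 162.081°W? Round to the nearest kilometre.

Δλ = -162.081 − 168.099 = -330.180°; wrapped into (−180°, 180°]: 29.820°.
Δφ = 42.883 − -20.764 = 63.647°.
a = sin²(Δφ/2) + cos φ₁ · cos φ₂ · sin²(Δλ/2) = 0.323410.
c = 2·atan2(√a, √(1−a)) = 1.20983 rad → d = 6371·c ≈ 7707.81 km.

7708 km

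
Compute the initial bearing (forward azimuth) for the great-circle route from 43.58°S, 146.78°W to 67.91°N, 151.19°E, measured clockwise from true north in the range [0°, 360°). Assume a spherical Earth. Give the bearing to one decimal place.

Δλ = 151.19 − -146.78 = 297.97°; wrapped into (−180°, 180°]: -62.03°.
θ = atan2( sin Δλ · cos φ₂ , cos φ₁ · sin φ₂ − sin φ₁ · cos φ₂ · cos Δλ )
  = atan2(-0.33214, 0.79282) = -22.730° → normalised to [0°, 360°): 337.270°.

337.3°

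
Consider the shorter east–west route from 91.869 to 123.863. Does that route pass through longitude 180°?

No

Signed shortest Δλ = ((123.863 − 91.869 + 180) mod 360) − 180 = 31.994°.
Going east by 31.994° from +91.869° reaches +123.863° without touching 180°.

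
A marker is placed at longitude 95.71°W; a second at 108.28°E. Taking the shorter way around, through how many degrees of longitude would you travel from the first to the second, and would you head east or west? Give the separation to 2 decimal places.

156.01° west

Raw difference: 108.28 − -95.71 = 203.99°.
Normalise into (−180°, 180°]: 203.99° − 360° = -156.01°.
Negative ⇒ the second point lies to the west; separation 156.01°.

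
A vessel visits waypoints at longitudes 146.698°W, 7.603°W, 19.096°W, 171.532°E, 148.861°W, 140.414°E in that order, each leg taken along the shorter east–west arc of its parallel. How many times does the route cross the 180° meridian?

3

Leg 1: -146.698° → -7.603°, shortest Δλ = 139.095° (east) — does not cross 180°.
Leg 2: -7.603° → -19.096°, shortest Δλ = -11.493° (west) — does not cross 180°.
Leg 3: -19.096° → +171.532°, shortest Δλ = -169.372° (west) — crosses 180°.
Leg 4: +171.532° → -148.861°, shortest Δλ = 39.607° (east) — crosses 180°.
Leg 5: -148.861° → +140.414°, shortest Δλ = -70.725° (west) — crosses 180°.
Total crossings: 3.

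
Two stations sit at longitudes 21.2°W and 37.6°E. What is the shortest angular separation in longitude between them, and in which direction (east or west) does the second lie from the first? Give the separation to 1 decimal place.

58.8° east

Raw difference: 37.6 − -21.2 = 58.8°.
Normalise into (−180°, 180°]: 58.8° stays 58.8°.
Positive ⇒ the second point lies to the east; separation 58.8°.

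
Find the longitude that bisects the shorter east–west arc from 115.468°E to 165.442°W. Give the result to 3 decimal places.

Signed shortest Δλ from +115.468° to -165.442° is +79.090°.
Midpoint longitude = +115.468° + (+79.090°)/2 = +115.468° + 39.545° = +155.013°.
(The naïve average (+115.468 + -165.442)/2 = -24.987° is on the wrong side of the globe.)

155.013°E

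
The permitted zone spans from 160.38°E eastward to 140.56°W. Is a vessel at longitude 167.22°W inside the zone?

Band width going east from +160.38° to -140.56°: ((-140.56 − 160.38) mod 360) = 59.06°.
Offset of -167.22° east of the west edge: ((-167.22 − 160.38) mod 360) = 32.40°.
32.40° ≤ 59.06° ⇒ inside.

Yes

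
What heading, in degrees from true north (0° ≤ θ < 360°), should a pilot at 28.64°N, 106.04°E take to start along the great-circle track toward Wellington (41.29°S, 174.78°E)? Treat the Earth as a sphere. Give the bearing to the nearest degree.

135°

Δλ = 174.78 − 106.04 = 68.74°.
θ = atan2( sin Δλ · cos φ₂ , cos φ₁ · sin φ₂ − sin φ₁ · cos φ₂ · cos Δλ )
  = atan2(0.70024, -0.70972) = 135.385° → normalised to [0°, 360°): 135.385°.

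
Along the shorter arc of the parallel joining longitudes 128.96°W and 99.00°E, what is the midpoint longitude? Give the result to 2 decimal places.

Signed shortest Δλ from -128.96° to +99.00° is -132.04°.
Midpoint longitude = -128.96° + (-132.04°)/2 = -128.96° − 66.02° = -194.98°.
Normalise into (−180°, 180°]: +165.02°.
(The naïve average (-128.96 + +99.00)/2 = -14.98° is on the wrong side of the globe.)

165.02°E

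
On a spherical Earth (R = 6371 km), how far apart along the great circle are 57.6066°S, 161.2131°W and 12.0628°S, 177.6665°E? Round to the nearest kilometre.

5371 km

Δλ = 177.6665 − -161.2131 = 338.8796°; wrapped into (−180°, 180°]: -21.1204°.
Δφ = -12.0628 − -57.6066 = 45.5438°.
a = sin²(Δφ/2) + cos φ₁ · cos φ₂ · sin²(Δλ/2) = 0.167415.
c = 2·atan2(√a, √(1−a)) = 0.84307 rad → d = 6371·c ≈ 5371.22 km.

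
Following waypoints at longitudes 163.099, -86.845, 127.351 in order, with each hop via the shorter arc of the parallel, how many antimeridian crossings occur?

2

Leg 1: +163.099° → -86.845°, shortest Δλ = 110.056° (east) — crosses 180°.
Leg 2: -86.845° → +127.351°, shortest Δλ = -145.804° (west) — crosses 180°.
Total crossings: 2.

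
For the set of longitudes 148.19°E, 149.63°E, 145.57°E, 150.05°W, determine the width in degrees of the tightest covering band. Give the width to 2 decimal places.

64.38°

Sort the longitudes: -150.05°, +145.57°, +148.19°, +149.63°.
Eastward gaps between consecutive values (wrapping around): 295.62°, 2.62°, 1.44°, 60.32°.
Largest gap = 295.62° ⇒ minimal covering band is its complement: 360° − 295.62° = 64.38°.
Band runs from +145.57° eastward to -150.05°, crossing the antimeridian.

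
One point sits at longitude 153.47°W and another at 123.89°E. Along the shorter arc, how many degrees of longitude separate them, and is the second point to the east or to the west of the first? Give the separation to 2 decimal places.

82.64° west

Raw difference: 123.89 − -153.47 = 277.36°.
Normalise into (−180°, 180°]: 277.36° − 360° = -82.64°.
Negative ⇒ the second point lies to the west; separation 82.64°.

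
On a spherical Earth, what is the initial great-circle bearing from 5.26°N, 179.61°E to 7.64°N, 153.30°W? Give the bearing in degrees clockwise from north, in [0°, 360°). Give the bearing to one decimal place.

83.5°

Δλ = -153.30 − 179.61 = -332.91°; wrapped into (−180°, 180°]: 27.09°.
θ = atan2( sin Δλ · cos φ₂ , cos φ₁ · sin φ₂ − sin φ₁ · cos φ₂ · cos Δλ )
  = atan2(0.45135, 0.05150) = 83.491° → normalised to [0°, 360°): 83.491°.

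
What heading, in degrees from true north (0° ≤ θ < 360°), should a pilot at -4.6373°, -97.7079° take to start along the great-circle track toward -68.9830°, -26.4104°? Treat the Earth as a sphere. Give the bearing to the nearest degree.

Δλ = -26.4104 − -97.7079 = 71.2975°.
θ = atan2( sin Δλ · cos φ₂ , cos φ₁ · sin φ₂ − sin φ₁ · cos φ₂ · cos Δλ )
  = atan2(0.33971, -0.92112) = 159.756° → normalised to [0°, 360°): 159.756°.

160°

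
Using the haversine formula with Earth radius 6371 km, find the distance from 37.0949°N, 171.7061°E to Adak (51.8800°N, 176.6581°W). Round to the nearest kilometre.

Δλ = -176.6581 − 171.7061 = -348.3642°; wrapped into (−180°, 180°]: 11.6358°.
Δφ = 51.8800 − 37.0949 = 14.7851°.
a = sin²(Δφ/2) + cos φ₁ · cos φ₂ · sin²(Δλ/2) = 0.021615.
c = 2·atan2(√a, √(1−a)) = 0.29511 rad → d = 6371·c ≈ 1880.13 km.

1880 km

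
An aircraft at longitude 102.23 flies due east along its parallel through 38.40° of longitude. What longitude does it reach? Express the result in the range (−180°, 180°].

+140.63°

Start at +102.23°; shift +38.40° → +140.63°.
+140.63° already lies in (−180°, 180°].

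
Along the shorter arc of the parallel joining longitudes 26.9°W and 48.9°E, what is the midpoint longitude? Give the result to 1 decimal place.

11.0°E

Signed shortest Δλ from -26.9° to +48.9° is +75.8°.
Midpoint longitude = -26.9° + (+75.8°)/2 = -26.9° + 37.9° = +11.0°.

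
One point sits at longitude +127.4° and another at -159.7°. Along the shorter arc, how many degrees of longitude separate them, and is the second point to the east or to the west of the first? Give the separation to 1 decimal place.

72.9° east

Raw difference: -159.7 − 127.4 = -287.1°.
Normalise into (−180°, 180°]: -287.1° + 360° = 72.9°.
Positive ⇒ the second point lies to the east; separation 72.9°.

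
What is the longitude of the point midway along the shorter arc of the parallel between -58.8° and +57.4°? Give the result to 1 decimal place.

Signed shortest Δλ from -58.8° to +57.4° is +116.2°.
Midpoint longitude = -58.8° + (+116.2°)/2 = -58.8° + 58.1° = -0.7°.

-0.7°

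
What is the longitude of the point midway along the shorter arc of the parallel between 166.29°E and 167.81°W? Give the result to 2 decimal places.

179.24°E

Signed shortest Δλ from +166.29° to -167.81° is +25.90°.
Midpoint longitude = +166.29° + (+25.90°)/2 = +166.29° + 12.95° = +179.24°.
(The naïve average (+166.29 + -167.81)/2 = -0.76° is on the wrong side of the globe.)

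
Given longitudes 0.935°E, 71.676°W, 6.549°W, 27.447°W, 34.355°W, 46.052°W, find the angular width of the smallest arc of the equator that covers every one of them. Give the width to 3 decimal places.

Sort the longitudes: -71.676°, -46.052°, -34.355°, -27.447°, -6.549°, +0.935°.
Eastward gaps between consecutive values (wrapping around): 25.624°, 11.697°, 6.908°, 20.898°, 7.484°, 287.389°.
Largest gap = 287.389° ⇒ minimal covering band is its complement: 360° − 287.389° = 72.611°.
Band runs from -71.676° eastward to +0.935°.

72.611°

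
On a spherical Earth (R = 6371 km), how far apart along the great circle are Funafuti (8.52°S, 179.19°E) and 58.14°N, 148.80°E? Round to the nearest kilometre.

Δλ = 148.80 − 179.19 = -30.39°.
Δφ = 58.14 − -8.52 = 66.66°.
a = sin²(Δφ/2) + cos φ₁ · cos φ₂ · sin²(Δλ/2) = 0.337769.
c = 2·atan2(√a, √(1−a)) = 1.24035 rad → d = 6371·c ≈ 7902.29 km.

7902 km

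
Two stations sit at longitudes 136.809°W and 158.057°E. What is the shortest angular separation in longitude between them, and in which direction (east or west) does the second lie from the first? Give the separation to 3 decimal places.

Raw difference: 158.057 − -136.809 = 294.866°.
Normalise into (−180°, 180°]: 294.866° − 360° = -65.134°.
Negative ⇒ the second point lies to the west; separation 65.134°.

65.134° west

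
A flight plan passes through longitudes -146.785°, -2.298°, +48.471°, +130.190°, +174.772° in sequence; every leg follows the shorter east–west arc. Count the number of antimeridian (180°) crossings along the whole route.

0

Leg 1: -146.785° → -2.298°, shortest Δλ = 144.487° (east) — does not cross 180°.
Leg 2: -2.298° → +48.471°, shortest Δλ = 50.769° (east) — does not cross 180°.
Leg 3: +48.471° → +130.190°, shortest Δλ = 81.719° (east) — does not cross 180°.
Leg 4: +130.190° → +174.772°, shortest Δλ = 44.582° (east) — does not cross 180°.
Total crossings: 0.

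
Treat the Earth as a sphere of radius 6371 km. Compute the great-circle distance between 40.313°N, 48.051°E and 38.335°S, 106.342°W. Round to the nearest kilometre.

Δλ = -106.342 − 48.051 = -154.393°.
Δφ = -38.335 − 40.313 = -78.648°.
a = sin²(Δφ/2) + cos φ₁ · cos φ₂ · sin²(Δλ/2) = 0.970328.
c = 2·atan2(√a, √(1−a)) = 2.79536 rad → d = 6371·c ≈ 17809.22 km.

17809 km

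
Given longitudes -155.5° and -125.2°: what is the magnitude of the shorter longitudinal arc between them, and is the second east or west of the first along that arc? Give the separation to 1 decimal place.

Raw difference: -125.2 − -155.5 = 30.3°.
Normalise into (−180°, 180°]: 30.3° stays 30.3°.
Positive ⇒ the second point lies to the east; separation 30.3°.

30.3° east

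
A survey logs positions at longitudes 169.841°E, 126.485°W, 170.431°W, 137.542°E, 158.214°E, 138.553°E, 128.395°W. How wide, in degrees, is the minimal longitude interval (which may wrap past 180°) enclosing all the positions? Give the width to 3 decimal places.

95.973°

Sort the longitudes: -170.431°, -128.395°, -126.485°, +137.542°, +138.553°, +158.214°, +169.841°.
Eastward gaps between consecutive values (wrapping around): 42.036°, 1.910°, 264.027°, 1.011°, 19.661°, 11.627°, 19.728°.
Largest gap = 264.027° ⇒ minimal covering band is its complement: 360° − 264.027° = 95.973°.
Band runs from +137.542° eastward to -126.485°, crossing the antimeridian.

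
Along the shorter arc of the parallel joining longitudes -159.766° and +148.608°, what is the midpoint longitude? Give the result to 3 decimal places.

Signed shortest Δλ from -159.766° to +148.608° is -51.626°.
Midpoint longitude = -159.766° + (-51.626°)/2 = -159.766° − 25.813° = -185.579°.
Normalise into (−180°, 180°]: +174.421°.
(The naïve average (-159.766 + +148.608)/2 = -5.579° is on the wrong side of the globe.)

+174.421°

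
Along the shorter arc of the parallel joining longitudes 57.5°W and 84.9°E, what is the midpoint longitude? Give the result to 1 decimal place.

Signed shortest Δλ from -57.5° to +84.9° is +142.4°.
Midpoint longitude = -57.5° + (+142.4°)/2 = -57.5° + 71.2° = +13.7°.

13.7°E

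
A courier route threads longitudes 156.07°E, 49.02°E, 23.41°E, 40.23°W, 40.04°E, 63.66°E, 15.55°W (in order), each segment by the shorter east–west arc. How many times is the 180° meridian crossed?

Leg 1: +156.07° → +49.02°, shortest Δλ = -107.05° (west) — does not cross 180°.
Leg 2: +49.02° → +23.41°, shortest Δλ = -25.61° (west) — does not cross 180°.
Leg 3: +23.41° → -40.23°, shortest Δλ = -63.64° (west) — does not cross 180°.
Leg 4: -40.23° → +40.04°, shortest Δλ = 80.27° (east) — does not cross 180°.
Leg 5: +40.04° → +63.66°, shortest Δλ = 23.62° (east) — does not cross 180°.
Leg 6: +63.66° → -15.55°, shortest Δλ = -79.21° (west) — does not cross 180°.
Total crossings: 0.

0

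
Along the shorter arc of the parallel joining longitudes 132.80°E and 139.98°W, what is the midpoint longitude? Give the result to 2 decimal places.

Signed shortest Δλ from +132.80° to -139.98° is +87.22°.
Midpoint longitude = +132.80° + (+87.22°)/2 = +132.80° + 43.61° = +176.41°.
(The naïve average (+132.80 + -139.98)/2 = -3.59° is on the wrong side of the globe.)

176.41°E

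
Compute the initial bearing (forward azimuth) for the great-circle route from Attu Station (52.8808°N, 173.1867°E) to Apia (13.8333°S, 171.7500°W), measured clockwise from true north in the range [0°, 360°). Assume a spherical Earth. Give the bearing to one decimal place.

Δλ = -171.7500 − 173.1867 = -344.9367°; wrapped into (−180°, 180°]: 15.0633°.
θ = atan2( sin Δλ · cos φ₂ , cos φ₁ · sin φ₂ − sin φ₁ · cos φ₂ · cos Δλ )
  = atan2(0.25235, -0.89194) = 164.203° → normalised to [0°, 360°): 164.203°.

164.2°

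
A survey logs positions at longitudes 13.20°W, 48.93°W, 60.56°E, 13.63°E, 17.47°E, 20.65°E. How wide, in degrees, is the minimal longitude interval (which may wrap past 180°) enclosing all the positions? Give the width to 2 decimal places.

109.49°

Sort the longitudes: -48.93°, -13.20°, +13.63°, +17.47°, +20.65°, +60.56°.
Eastward gaps between consecutive values (wrapping around): 35.73°, 26.83°, 3.84°, 3.18°, 39.91°, 250.51°.
Largest gap = 250.51° ⇒ minimal covering band is its complement: 360° − 250.51° = 109.49°.
Band runs from -48.93° eastward to +60.56°.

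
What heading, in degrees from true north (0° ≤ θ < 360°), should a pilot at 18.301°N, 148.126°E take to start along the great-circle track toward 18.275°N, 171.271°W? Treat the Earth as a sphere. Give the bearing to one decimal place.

83.4°

Δλ = -171.271 − 148.126 = -319.397°; wrapped into (−180°, 180°]: 40.603°.
θ = atan2( sin Δλ · cos φ₂ , cos φ₁ · sin φ₂ − sin φ₁ · cos φ₂ · cos Δλ )
  = atan2(0.61799, 0.07133) = 83.415° → normalised to [0°, 360°): 83.415°.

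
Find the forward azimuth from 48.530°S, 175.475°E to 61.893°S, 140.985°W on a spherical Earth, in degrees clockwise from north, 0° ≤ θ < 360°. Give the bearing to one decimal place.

Δλ = -140.985 − 175.475 = -316.460°; wrapped into (−180°, 180°]: 43.540°.
θ = atan2( sin Δλ · cos φ₂ , cos φ₁ · sin φ₂ − sin φ₁ · cos φ₂ · cos Δλ )
  = atan2(0.32454, -0.32824) = 135.325° → normalised to [0°, 360°): 135.325°.

135.3°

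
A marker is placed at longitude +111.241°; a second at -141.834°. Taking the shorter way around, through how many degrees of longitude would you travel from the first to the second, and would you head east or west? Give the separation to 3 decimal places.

Raw difference: -141.834 − 111.241 = -253.075°.
Normalise into (−180°, 180°]: -253.075° + 360° = 106.925°.
Positive ⇒ the second point lies to the east; separation 106.925°.

106.925° east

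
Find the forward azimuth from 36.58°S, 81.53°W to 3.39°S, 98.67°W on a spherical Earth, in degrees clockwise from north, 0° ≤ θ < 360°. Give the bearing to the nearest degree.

Δλ = -98.67 − -81.53 = -17.14°.
θ = atan2( sin Δλ · cos φ₂ , cos φ₁ · sin φ₂ − sin φ₁ · cos φ₂ · cos Δλ )
  = atan2(-0.29419, 0.52100) = -29.452° → normalised to [0°, 360°): 330.548°.

331°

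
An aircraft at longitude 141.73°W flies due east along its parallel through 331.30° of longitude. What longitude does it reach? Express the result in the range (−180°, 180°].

Start at -141.73°; shift +331.30° → +189.57°.
+189.57° lies outside (−180°, 180°]; subtract 360° → -170.43°.

170.43°W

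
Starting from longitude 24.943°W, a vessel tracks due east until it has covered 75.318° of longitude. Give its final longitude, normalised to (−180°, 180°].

50.375°E

Start at -24.943°; shift +75.318° → +50.375°.
+50.375° already lies in (−180°, 180°].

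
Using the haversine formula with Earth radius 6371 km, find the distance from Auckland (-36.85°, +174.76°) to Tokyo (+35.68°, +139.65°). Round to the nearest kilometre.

Δλ = 139.65 − 174.76 = -35.11°.
Δφ = 35.68 − -36.85 = 72.53°.
a = sin²(Δφ/2) + cos φ₁ · cos φ₂ · sin²(Δλ/2) = 0.409031.
c = 2·atan2(√a, √(1−a)) = 1.38784 rad → d = 6371·c ≈ 8841.92 km.

8842 km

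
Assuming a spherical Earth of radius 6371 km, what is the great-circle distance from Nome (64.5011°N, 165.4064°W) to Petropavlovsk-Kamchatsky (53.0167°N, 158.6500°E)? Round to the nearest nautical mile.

Δλ = 158.6500 − -165.4064 = 324.0564°; wrapped into (−180°, 180°]: -35.9436°.
Δφ = 53.0167 − 64.5011 = -11.4844°.
a = sin²(Δφ/2) + cos φ₁ · cos φ₂ · sin²(Δλ/2) = 0.034666.
c = 2·atan2(√a, √(1−a)) = 0.37456 rad → d = 6371·c ≈ 2386.33 km ≈ 1288.51 nmi.

1289 nmi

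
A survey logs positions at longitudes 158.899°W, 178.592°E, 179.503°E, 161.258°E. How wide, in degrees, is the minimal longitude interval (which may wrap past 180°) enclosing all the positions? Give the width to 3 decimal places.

39.843°

Sort the longitudes: -158.899°, +161.258°, +178.592°, +179.503°.
Eastward gaps between consecutive values (wrapping around): 320.157°, 17.334°, 0.911°, 21.598°.
Largest gap = 320.157° ⇒ minimal covering band is its complement: 360° − 320.157° = 39.843°.
Band runs from +161.258° eastward to -158.899°, crossing the antimeridian.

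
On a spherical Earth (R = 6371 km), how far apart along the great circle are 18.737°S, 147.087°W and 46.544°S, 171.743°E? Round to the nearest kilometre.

Δλ = 171.743 − -147.087 = 318.830°; wrapped into (−180°, 180°]: -41.170°.
Δφ = -46.544 − -18.737 = -27.807°.
a = sin²(Δφ/2) + cos φ₁ · cos φ₂ · sin²(Δλ/2) = 0.138258.
c = 2·atan2(√a, √(1−a)) = 0.76196 rad → d = 6371·c ≈ 4854.44 km.

4854 km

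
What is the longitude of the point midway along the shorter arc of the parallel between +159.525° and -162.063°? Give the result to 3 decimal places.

+178.731°

Signed shortest Δλ from +159.525° to -162.063° is +38.412°.
Midpoint longitude = +159.525° + (+38.412°)/2 = +159.525° + 19.206° = +178.731°.
(The naïve average (+159.525 + -162.063)/2 = -1.269° is on the wrong side of the globe.)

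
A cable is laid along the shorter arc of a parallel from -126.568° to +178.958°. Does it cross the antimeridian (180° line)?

Yes

Naïve |178.958 − -126.568| = 305.526° > 180°, so the shorter arc goes the other way round — across 180°.
Signed shortest Δλ = ((178.958 − -126.568 + 180) mod 360) − 180 = -54.474°.
Going west by 54.474° from -126.568° passes through 180° before reaching +178.958°.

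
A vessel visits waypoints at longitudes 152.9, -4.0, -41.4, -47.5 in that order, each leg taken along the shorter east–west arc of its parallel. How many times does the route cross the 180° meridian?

0

Leg 1: +152.9° → -4.0°, shortest Δλ = -156.9° (west) — does not cross 180°.
Leg 2: -4.0° → -41.4°, shortest Δλ = -37.4° (west) — does not cross 180°.
Leg 3: -41.4° → -47.5°, shortest Δλ = -6.1° (west) — does not cross 180°.
Total crossings: 0.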